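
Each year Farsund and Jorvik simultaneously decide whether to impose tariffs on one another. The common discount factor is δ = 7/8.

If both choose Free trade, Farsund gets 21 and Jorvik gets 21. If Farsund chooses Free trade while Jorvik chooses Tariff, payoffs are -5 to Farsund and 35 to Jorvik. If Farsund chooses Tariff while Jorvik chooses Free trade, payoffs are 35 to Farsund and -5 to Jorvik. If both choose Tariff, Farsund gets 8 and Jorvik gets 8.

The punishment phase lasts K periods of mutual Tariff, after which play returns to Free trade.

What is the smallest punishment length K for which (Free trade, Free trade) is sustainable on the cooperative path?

2

IC: δ(1−δ^K)/(1−δ) ≥ (35−21)/(21−8) = 14/13.
With δ = 7/8: need 1 − δ^K ≥ 14/13·(1−7/8)/(7/8), i.e. δ^K ≤ 0.8462.
Since (7/8)^1 = 0.8750 and (7/8)^2 = 0.7656, the smallest such K is 2.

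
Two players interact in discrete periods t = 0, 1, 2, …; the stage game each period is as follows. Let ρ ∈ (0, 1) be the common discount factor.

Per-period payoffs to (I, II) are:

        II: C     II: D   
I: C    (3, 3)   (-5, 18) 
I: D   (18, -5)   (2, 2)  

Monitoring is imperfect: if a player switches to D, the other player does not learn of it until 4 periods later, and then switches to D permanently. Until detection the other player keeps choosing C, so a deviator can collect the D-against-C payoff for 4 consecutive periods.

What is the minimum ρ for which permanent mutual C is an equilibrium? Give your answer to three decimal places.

The best deviation is to choose D for all 4 undetected periods, earning 18 each, then 2 forever once detected.
Deviation value: 18(1−ρ^4)/(1−ρ) + 2ρ^4/(1−ρ); cooperation value: 3/(1−ρ).
IC: 3 ≥ 18(1−ρ^4) + 2ρ^4 = 18 − 16ρ^4.
So ρ^4 ≥ 15/16, giving ρ ≥ (15/16)^(1/4) ≈ 0.984.

0.984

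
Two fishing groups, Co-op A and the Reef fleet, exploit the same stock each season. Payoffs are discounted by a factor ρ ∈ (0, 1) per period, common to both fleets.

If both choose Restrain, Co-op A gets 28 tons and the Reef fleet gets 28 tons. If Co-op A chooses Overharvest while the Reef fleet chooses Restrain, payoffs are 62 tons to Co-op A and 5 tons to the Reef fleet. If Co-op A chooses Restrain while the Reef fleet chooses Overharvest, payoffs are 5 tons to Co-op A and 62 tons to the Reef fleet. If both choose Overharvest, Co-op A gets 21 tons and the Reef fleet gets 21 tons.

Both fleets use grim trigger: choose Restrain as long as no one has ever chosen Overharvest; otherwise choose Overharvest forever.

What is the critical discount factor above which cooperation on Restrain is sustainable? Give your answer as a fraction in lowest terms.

34/41

One-period gain from deviating is 62 − 28 = 34. The loss is 28 − 21 = 7 in every subsequent period, with present value 7·ρ/(1−ρ).
Deviation is unprofitable when 7·ρ/(1−ρ) ≥ 34, i.e. ρ/(1−ρ) ≥ 34/7.
Equivalently ρ ≥ 34/(34+7) = 34/41.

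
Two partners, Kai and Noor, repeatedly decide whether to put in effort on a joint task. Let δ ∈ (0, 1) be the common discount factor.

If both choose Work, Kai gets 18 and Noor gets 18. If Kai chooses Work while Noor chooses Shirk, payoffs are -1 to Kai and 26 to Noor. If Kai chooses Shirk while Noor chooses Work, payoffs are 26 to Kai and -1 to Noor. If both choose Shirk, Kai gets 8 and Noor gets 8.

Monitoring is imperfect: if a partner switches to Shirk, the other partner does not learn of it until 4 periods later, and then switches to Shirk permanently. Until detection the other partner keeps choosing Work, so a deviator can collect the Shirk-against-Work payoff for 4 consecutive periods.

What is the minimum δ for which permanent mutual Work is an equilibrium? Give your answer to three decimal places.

A deviator earns 26 for 4 periods, then 8 forever; cooperating earns 18 forever. Multiplying the IC by (1−δ):
18 ≥ 26(1−δ^4) + 8δ^4, so 18·δ^4 ≥ 8 and δ^4 ≥ 4/9.
δ ≥ (4/9)^(1/4) ≈ 0.816.

0.816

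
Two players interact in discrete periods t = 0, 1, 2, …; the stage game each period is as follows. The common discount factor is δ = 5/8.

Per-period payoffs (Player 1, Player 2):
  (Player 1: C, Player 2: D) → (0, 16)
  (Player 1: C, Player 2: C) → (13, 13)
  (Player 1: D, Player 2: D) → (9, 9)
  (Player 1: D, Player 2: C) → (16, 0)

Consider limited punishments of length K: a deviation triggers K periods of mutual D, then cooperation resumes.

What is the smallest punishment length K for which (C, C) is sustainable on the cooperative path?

IC: δ(1−δ^K)/(1−δ) ≥ (16−13)/(13−9) = 3/4.
With δ = 5/8: need 1 − δ^K ≥ 3/4·(1−5/8)/(5/8), i.e. δ^K ≤ 0.5500.
Since (5/8)^1 = 0.6250 and (5/8)^2 = 0.3906, the smallest such K is 2.

2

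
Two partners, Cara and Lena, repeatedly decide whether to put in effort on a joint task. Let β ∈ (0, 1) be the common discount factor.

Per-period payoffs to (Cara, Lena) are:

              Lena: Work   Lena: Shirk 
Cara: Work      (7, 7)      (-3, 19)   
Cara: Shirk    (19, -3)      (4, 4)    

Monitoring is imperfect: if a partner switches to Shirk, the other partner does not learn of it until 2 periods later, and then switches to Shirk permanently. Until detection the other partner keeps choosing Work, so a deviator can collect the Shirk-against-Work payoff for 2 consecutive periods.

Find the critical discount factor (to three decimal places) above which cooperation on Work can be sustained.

0.894

Deviating for the 2 undetected periods gains 19−7 = 12 per period over cooperation, then loses 7−4 = 3 per period forever once punishment starts.
Gain: 12(1 + β + … + β^1); loss: 3·β^2/(1−β).
No profitable deviation ⇔ 12(1−β^2) ≤ 3·β^2, i.e. β^2 ≥ 12/(12+3) = 4/5.
Hence β ≥ (4/5)^(1/2) ≈ 0.894.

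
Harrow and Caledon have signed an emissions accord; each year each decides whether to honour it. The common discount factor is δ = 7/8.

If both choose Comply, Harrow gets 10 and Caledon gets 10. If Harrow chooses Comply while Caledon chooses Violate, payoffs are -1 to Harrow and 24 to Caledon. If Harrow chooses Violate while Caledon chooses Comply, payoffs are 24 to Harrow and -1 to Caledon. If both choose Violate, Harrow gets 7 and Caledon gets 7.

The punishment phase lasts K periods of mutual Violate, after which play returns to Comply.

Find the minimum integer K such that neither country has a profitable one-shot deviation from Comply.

9

Need Σ_{k=1}^{K} δ^k ≥ (24−10)/(10−7) = 4.6667 at δ = 7/8.
At K = 8 the sum is 4.5947 < 4.6667; at K = 9 it is 4.8954 ≥ 4.6667.
So the minimum punishment length is K = 9.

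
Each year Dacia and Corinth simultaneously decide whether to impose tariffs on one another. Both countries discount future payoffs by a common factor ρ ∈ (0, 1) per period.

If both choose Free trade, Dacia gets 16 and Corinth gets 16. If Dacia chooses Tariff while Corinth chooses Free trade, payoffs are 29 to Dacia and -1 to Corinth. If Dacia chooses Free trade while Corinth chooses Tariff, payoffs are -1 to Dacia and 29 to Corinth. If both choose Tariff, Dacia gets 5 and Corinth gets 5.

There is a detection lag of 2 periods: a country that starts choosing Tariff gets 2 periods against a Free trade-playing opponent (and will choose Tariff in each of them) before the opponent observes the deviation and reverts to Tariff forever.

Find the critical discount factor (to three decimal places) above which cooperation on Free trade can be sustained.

Deviating for the 2 undetected periods gains 29−16 = 13 per period over cooperation, then loses 16−5 = 11 per period forever once punishment starts.
Gain: 13(1 + ρ + … + ρ^1); loss: 11·ρ^2/(1−ρ).
No profitable deviation ⇔ 13(1−ρ^2) ≤ 11·ρ^2, i.e. ρ^2 ≥ 13/(13+11) = 13/24.
Hence ρ ≥ (13/24)^(1/2) ≈ 0.736.

0.736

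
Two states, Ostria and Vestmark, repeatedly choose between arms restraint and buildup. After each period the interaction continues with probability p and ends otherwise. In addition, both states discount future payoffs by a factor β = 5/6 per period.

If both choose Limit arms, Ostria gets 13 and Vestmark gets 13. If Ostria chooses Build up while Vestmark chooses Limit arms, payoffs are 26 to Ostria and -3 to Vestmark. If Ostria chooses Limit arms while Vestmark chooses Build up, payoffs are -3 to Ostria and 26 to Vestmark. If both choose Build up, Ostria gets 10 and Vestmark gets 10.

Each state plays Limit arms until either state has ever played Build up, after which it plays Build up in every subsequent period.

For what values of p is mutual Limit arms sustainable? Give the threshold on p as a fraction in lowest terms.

39/40

With continuation probability p and discount β, the effective per-period discount factor is βp.
Grim-trigger IC: βp ≥ (26−13)/(26−10) = 13/16.
So p ≥ (13/16)/(5/6) = 39/40.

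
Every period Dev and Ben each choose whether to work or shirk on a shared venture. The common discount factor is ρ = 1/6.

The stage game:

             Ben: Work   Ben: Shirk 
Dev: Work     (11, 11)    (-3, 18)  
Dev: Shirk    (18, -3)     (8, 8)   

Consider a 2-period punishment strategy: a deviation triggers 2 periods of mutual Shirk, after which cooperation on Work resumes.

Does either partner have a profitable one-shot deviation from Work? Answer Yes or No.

Yes

IC: ρ+…+ρ^2 ≥ (18−11)/(11−8) = 7/3.
At ρ = 1/6: partial sum = 0.1944 < 2.3333. Cooperation not sustainable.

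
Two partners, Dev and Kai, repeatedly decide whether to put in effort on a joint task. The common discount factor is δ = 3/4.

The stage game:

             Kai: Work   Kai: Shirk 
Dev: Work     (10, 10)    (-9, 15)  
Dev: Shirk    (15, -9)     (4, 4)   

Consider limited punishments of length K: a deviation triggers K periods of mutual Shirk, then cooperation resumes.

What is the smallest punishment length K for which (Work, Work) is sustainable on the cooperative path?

2

IC: δ(1−δ^K)/(1−δ) ≥ (15−10)/(10−4) = 5/6.
With δ = 3/4: need 1 − δ^K ≥ 5/6·(1−3/4)/(3/4), i.e. δ^K ≤ 0.7222.
Since (3/4)^1 = 0.7500 and (3/4)^2 = 0.5625, the smallest such K is 2.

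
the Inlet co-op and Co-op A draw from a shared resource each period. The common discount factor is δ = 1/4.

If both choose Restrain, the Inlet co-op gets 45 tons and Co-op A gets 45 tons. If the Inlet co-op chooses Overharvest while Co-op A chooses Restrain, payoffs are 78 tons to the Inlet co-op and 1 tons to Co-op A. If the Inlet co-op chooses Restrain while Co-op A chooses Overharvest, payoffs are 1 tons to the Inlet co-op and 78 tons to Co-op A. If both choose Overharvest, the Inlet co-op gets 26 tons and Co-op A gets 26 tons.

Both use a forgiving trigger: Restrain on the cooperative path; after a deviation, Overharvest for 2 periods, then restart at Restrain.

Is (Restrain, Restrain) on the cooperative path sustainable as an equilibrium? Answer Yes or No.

A one-shot deviation gives 78 now, then 26 for 2 periods, then back to 45.
Gain from deviating: (78−45) today; loss: (45−26) in each of the next 2 periods.
No-deviation condition: (45−26)(δ+…+δ^2) ≥ 78−45, i.e. δ+…+δ^2 ≥ 33/19.
At δ = 1/4: δ+…+δ^2 = 0.3125 < 1.7368.
So cooperation is not sustainable.

No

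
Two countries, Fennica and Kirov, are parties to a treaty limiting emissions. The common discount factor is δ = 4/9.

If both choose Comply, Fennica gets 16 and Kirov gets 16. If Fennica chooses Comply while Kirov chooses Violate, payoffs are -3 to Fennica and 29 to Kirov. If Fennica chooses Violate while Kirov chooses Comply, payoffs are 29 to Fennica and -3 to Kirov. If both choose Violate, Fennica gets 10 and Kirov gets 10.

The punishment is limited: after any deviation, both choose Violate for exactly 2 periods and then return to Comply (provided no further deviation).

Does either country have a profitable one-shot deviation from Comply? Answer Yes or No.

Comparing payoff streams over the 3 periods until play realigns: cooperate → 16(1+δ+…+δ^2); deviate → 29 + 10(δ+…+δ^2).
Cooperation is sustained iff (16−10)(δ+…+δ^2) ≥ 29−16.
δ+…+δ^2 = 4/9·(1−(4/9)^2)/(1−4/9) = 0.6420, and (29−16)/(16−10) = 2.1667.
0.6420 < 2.1667, so cooperation is not sustainable.

Yes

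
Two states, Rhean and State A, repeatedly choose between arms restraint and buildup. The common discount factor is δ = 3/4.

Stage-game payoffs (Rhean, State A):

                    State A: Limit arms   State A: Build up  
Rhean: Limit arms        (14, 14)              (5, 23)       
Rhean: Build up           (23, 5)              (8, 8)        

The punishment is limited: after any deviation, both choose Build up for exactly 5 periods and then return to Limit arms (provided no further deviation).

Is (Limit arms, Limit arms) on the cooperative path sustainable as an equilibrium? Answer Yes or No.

Yes

IC: δ+…+δ^5 ≥ (23−14)/(14−8) = 3/2.
At δ = 3/4: partial sum = 2.2881 ≥ 1.5000. Cooperation sustainable.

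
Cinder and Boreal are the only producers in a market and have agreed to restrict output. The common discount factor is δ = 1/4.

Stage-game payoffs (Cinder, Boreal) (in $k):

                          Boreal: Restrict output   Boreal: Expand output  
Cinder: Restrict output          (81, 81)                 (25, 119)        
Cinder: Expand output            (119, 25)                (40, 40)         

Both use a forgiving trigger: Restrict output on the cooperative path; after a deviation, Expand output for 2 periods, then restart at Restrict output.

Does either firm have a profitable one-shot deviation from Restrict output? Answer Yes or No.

Yes

Comparing payoff streams over the 3 periods until play realigns: cooperate → 81(1+δ+…+δ^2); deviate → 119 + 40(δ+…+δ^2).
Cooperation is sustained iff (81−40)(δ+…+δ^2) ≥ 119−81.
δ+…+δ^2 = 1/4·(1−(1/4)^2)/(1−1/4) = 0.3125, and (119−81)/(81−40) = 0.9268.
0.3125 < 0.9268, so cooperation is not sustainable.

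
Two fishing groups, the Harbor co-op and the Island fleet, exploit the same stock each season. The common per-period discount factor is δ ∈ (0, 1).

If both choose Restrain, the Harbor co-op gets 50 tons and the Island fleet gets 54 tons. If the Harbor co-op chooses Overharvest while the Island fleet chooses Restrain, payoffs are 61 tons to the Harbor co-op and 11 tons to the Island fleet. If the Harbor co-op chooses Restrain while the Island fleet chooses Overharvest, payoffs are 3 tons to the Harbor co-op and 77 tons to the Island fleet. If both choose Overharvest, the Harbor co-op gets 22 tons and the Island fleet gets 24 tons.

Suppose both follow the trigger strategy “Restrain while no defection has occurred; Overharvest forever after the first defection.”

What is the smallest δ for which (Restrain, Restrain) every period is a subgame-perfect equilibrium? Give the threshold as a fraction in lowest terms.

the Harbor co-op's threshold: (61−50)/(61−22) = 11/39.
the Island fleet's threshold: (77−54)/(77−24) = 23/53.
11/39 < 23/53, so the Island fleet binds and δ* = 23/53.

23/53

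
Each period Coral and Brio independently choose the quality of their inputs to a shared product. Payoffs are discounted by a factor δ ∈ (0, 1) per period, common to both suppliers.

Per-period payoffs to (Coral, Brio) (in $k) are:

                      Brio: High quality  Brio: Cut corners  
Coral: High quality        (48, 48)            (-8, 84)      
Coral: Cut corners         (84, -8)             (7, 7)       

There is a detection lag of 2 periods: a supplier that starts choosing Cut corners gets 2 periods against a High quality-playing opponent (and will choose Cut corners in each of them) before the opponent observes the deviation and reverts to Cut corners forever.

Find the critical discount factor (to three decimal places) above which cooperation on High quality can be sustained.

0.684

Deviating for the 2 undetected periods gains 84−48 = 36 per period over cooperation, then loses 48−7 = 41 per period forever once punishment starts.
Gain: 36(1 + δ + … + δ^1); loss: 41·δ^2/(1−δ).
No profitable deviation ⇔ 36(1−δ^2) ≤ 41·δ^2, i.e. δ^2 ≥ 36/(36+41) = 36/77.
Hence δ ≥ (36/77)^(1/2) ≈ 0.684.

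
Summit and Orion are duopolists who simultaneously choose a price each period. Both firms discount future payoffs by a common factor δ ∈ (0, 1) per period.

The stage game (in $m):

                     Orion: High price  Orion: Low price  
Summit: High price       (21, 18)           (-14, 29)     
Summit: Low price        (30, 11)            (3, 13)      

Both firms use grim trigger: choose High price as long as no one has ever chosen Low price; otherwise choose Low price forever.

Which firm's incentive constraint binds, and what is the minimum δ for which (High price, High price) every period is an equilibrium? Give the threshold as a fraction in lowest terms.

Orion; δ ≥ 11/16

For Summit: deviation gain 30−21 = 9, per-period punishment loss 21−3 = 18. IC gives δ ≥ 9/27 = 1/3.
For Orion: gain 11, loss 5 per period, so δ ≥ 11/16.
The tighter constraint is Orion's, so cooperation needs δ ≥ 11/16.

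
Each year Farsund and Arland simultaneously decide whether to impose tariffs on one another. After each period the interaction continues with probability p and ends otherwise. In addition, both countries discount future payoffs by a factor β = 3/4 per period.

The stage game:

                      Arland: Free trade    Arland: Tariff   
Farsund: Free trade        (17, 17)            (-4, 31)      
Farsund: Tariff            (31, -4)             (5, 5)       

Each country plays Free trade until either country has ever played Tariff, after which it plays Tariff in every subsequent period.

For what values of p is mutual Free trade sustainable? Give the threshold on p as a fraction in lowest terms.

Expected continuation weight on next period's payoff is β·p = 3/4·p, which plays the role of the discount factor.
Cooperation requires 3/4·p ≥ (31−17)/(31−5) = 7/13, hence p ≥ 28/39.

28/39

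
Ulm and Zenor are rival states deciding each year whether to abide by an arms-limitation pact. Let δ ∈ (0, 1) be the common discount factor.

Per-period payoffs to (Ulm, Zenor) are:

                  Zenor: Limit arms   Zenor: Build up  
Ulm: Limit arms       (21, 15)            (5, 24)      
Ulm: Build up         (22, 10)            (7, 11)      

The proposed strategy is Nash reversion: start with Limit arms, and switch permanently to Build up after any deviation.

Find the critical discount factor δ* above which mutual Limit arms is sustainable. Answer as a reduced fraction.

Ulm: cooperation gives 21 each period; deviation gives 22 once then 7 forever.
  21/(1−δ) ≥ 22 + 7δ/(1−δ) ⇒ δ ≥ 1/15.
Zenor: cooperation gives 15 each period; deviation gives 24 once then 11 forever.
  δ ≥ 9/13.
Both must hold, so the binding constraint is Zenor's: δ ≥ 9/13.

9/13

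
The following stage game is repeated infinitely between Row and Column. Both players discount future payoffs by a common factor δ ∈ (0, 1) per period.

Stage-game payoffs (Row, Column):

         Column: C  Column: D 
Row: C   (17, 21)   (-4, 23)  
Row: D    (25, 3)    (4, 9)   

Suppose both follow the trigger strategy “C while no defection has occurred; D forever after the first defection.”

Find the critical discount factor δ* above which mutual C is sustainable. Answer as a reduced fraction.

For Row: deviation gain 25−17 = 8, per-period punishment loss 17−4 = 13. IC gives δ ≥ 8/21.
For Column: gain 2, loss 12 per period, so δ ≥ 2/14 = 1/7.
The tighter constraint is Row's, so cooperation needs δ ≥ 8/21.

8/21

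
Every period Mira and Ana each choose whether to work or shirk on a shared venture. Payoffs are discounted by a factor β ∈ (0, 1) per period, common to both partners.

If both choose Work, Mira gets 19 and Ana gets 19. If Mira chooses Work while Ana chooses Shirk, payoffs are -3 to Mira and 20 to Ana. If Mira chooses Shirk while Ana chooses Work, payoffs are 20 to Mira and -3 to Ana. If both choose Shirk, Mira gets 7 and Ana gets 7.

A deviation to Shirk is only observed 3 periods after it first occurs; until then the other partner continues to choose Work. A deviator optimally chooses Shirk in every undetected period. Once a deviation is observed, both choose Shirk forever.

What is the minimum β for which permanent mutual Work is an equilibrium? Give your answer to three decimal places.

The best deviation is to choose Shirk for all 3 undetected periods, earning 20 each, then 7 forever once detected.
Deviation value: 20(1−β^3)/(1−β) + 7β^3/(1−β); cooperation value: 19/(1−β).
IC: 19 ≥ 20(1−β^3) + 7β^3 = 20 − 13β^3.
So β^3 ≥ 1/13, giving β ≥ (1/13)^(1/3) ≈ 0.425.

0.425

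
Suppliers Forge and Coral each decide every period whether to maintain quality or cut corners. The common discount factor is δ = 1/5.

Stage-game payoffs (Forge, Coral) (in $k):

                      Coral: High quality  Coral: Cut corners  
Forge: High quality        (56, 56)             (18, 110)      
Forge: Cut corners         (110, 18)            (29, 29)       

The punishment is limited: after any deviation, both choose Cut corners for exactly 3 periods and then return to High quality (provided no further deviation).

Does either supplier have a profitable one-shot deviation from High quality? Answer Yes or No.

Yes

Comparing payoff streams over the 4 periods until play realigns: cooperate → 56(1+δ+…+δ^3); deviate → 110 + 29(δ+…+δ^3).
Cooperation is sustained iff (56−29)(δ+…+δ^3) ≥ 110−56.
δ+…+δ^3 = 1/5·(1−(1/5)^3)/(1−1/5) = 0.2480, and (110−56)/(56−29) = 2.0000.
0.2480 < 2.0000, so cooperation is not sustainable.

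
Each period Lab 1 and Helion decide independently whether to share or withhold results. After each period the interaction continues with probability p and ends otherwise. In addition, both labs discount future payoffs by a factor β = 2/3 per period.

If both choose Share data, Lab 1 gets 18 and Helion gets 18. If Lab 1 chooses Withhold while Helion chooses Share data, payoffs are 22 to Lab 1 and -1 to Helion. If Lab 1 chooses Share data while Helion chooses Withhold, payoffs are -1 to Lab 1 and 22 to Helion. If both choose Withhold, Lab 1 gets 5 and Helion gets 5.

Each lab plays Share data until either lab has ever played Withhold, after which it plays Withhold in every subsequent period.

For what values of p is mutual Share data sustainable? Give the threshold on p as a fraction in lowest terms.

Expected continuation weight on next period's payoff is β·p = 2/3·p, which plays the role of the discount factor.
Cooperation requires 2/3·p ≥ (22−18)/(22−5) = 4/17, hence p ≥ 6/17.

6/17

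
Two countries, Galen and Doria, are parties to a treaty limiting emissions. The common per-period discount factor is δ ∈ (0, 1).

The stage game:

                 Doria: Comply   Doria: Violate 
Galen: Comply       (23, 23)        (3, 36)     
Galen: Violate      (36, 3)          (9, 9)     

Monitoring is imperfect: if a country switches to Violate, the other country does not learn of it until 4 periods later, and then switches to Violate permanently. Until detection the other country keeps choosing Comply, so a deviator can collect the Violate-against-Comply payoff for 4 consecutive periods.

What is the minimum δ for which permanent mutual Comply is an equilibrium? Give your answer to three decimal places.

0.833

The best deviation is to choose Violate for all 4 undetected periods, earning 36 each, then 9 forever once detected.
Deviation value: 36(1−δ^4)/(1−δ) + 9δ^4/(1−δ); cooperation value: 23/(1−δ).
IC: 23 ≥ 36(1−δ^4) + 9δ^4 = 36 − 27δ^4.
So δ^4 ≥ 13/27, giving δ ≥ (13/27)^(1/4) ≈ 0.833.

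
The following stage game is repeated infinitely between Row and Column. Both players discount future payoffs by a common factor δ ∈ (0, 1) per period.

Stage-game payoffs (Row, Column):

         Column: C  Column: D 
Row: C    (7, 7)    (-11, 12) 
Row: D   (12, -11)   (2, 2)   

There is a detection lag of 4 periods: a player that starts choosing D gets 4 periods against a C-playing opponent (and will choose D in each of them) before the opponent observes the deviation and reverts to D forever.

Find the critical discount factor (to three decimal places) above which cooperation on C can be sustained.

Deviating for the 4 undetected periods gains 12−7 = 5 per period over cooperation, then loses 7−2 = 5 per period forever once punishment starts.
Gain: 5(1 + δ + … + δ^3); loss: 5·δ^4/(1−δ).
No profitable deviation ⇔ 5(1−δ^4) ≤ 5·δ^4, i.e. δ^4 ≥ 5/(5+5) = 1/2.
Hence δ ≥ (1/2)^(1/4) ≈ 0.841.

0.841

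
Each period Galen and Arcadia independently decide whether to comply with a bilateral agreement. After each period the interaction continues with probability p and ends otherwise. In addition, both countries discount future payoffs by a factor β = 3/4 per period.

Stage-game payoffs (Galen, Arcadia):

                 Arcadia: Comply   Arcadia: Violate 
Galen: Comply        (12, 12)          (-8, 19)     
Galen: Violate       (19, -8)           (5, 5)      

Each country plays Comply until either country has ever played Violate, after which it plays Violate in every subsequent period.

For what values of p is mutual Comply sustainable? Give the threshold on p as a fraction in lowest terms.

Expected continuation weight on next period's payoff is β·p = 3/4·p, which plays the role of the discount factor.
Cooperation requires 3/4·p ≥ (19−12)/(19−5) = 1/2, hence p ≥ 2/3.

2/3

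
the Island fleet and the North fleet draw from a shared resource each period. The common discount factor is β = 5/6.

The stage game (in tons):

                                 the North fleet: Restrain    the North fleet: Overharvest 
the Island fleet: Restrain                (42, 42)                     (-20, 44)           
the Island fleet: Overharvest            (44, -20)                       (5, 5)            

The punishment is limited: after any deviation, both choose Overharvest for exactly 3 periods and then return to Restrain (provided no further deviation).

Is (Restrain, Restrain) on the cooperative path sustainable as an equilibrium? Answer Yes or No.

A one-shot deviation gives 44 now, then 5 for 3 periods, then back to 42.
Gain from deviating: (44−42) today; loss: (42−5) in each of the next 3 periods.
No-deviation condition: (42−5)(β+…+β^3) ≥ 44−42, i.e. β+…+β^3 ≥ 2/37.
At β = 5/6: β+…+β^3 = 2.1065 ≥ 0.0541.
So cooperation is sustainable.

Yes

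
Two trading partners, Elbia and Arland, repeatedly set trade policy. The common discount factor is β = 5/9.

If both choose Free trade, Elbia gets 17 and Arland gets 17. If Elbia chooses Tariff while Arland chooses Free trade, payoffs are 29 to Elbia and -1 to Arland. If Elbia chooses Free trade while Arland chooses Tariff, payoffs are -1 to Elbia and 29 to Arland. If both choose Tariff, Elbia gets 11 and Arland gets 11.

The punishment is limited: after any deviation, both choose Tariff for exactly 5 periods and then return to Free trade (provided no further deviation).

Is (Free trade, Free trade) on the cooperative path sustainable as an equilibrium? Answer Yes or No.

A one-shot deviation gives 29 now, then 11 for 5 periods, then back to 17.
Gain from deviating: (29−17) today; loss: (17−11) in each of the next 5 periods.
No-deviation condition: (17−11)(β+…+β^5) ≥ 29−17, i.e. β+…+β^5 ≥ 2.
At β = 5/9: β+…+β^5 = 1.1838 < 2.0000.
So cooperation is not sustainable.

No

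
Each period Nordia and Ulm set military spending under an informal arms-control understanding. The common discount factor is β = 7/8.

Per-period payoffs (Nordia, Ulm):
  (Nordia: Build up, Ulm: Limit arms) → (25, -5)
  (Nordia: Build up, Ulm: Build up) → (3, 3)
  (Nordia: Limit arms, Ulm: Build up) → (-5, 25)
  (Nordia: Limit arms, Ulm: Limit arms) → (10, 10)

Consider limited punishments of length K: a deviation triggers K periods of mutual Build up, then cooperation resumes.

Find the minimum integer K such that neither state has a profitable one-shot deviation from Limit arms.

No profitable deviation requires (10−3)(β+…+β^K) ≥ 25−10, i.e. β+…+β^K ≥ 15/7 ≈ 2.1429.
With β = 7/8, the partial sums are K=1: 0.8750, K=2: 1.6406, K=3: 2.3105.
K = 3 is the first length at which the sum reaches 2.1429.

3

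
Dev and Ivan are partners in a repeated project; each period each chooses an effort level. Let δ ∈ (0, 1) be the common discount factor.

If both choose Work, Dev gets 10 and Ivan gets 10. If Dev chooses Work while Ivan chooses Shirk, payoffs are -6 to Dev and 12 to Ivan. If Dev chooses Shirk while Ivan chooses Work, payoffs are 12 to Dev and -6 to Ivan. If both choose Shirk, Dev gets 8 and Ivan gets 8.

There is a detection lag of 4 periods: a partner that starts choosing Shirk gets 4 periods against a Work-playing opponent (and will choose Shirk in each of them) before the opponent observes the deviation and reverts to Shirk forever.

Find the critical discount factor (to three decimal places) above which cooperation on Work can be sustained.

0.841

The best deviation is to choose Shirk for all 4 undetected periods, earning 12 each, then 8 forever once detected.
Deviation value: 12(1−δ^4)/(1−δ) + 8δ^4/(1−δ); cooperation value: 10/(1−δ).
IC: 10 ≥ 12(1−δ^4) + 8δ^4 = 12 − 4δ^4.
So δ^4 ≥ 2/4 = 1/2, giving δ ≥ (1/2)^(1/4) ≈ 0.841.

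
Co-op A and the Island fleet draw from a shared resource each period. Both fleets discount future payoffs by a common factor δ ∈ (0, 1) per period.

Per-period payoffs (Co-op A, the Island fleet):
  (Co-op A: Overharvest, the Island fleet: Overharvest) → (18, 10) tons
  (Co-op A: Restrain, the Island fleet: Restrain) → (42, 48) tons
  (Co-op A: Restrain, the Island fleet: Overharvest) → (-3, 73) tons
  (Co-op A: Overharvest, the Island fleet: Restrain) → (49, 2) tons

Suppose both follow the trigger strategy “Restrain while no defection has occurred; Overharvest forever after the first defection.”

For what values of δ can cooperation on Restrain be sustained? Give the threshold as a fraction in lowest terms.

25/63

Co-op A's threshold: (49−42)/(49−18) = 7/31.
the Island fleet's threshold: (73−48)/(73−10) = 25/63.
7/31 < 25/63, so the Island fleet binds and δ* = 25/63.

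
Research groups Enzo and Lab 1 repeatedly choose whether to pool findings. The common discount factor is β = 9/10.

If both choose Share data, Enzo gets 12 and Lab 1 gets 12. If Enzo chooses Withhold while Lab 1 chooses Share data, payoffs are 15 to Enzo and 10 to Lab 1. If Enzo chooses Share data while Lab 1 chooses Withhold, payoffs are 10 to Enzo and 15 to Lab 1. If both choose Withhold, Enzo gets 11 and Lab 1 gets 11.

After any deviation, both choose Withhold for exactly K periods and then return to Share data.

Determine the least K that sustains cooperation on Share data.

IC: β(1−β^K)/(1−β) ≥ (15−12)/(12−11) = 3.
With β = 9/10: need 1 − β^K ≥ 3·(1−9/10)/(9/10), i.e. β^K ≤ 0.6667.
Since (9/10)^3 = 0.7290 and (9/10)^4 = 0.6561, the smallest such K is 4.

4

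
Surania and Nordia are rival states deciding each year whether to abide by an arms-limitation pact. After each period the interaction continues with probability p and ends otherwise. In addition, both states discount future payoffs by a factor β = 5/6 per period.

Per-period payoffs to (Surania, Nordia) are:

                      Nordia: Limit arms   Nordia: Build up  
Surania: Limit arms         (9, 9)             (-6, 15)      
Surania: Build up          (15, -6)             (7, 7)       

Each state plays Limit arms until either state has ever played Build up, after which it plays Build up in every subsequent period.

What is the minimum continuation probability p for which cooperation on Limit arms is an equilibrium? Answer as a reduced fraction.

With continuation probability p and discount β, the effective per-period discount factor is βp.
Grim-trigger IC: βp ≥ (15−9)/(15−7) = 3/4.
So p ≥ (3/4)/(5/6) = 9/10.

9/10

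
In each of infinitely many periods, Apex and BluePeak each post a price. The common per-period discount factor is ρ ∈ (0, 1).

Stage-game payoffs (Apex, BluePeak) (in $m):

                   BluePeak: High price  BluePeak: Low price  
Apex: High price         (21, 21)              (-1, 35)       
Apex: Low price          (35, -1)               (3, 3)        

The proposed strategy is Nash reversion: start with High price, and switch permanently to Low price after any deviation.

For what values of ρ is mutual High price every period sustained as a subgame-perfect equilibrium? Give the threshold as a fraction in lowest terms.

7/16

One-period gain from deviating is 35 − 21 = 14. The loss is 21 − 3 = 18 in every subsequent period, with present value 18·ρ/(1−ρ).
Deviation is unprofitable when 18·ρ/(1−ρ) ≥ 14, i.e. ρ/(1−ρ) ≥ 7/9.
Equivalently ρ ≥ 14/(14+18) = 7/16.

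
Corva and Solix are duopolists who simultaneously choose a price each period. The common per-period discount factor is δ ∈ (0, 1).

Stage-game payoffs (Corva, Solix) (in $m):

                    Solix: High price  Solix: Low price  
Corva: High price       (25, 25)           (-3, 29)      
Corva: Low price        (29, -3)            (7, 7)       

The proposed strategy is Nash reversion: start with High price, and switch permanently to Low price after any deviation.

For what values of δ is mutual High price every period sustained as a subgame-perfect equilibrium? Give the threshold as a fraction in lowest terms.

2/11

One-period gain from deviating is 29 − 25 = 4. The loss is 25 − 7 = 18 in every subsequent period, with present value 18·δ/(1−δ).
Deviation is unprofitable when 18·δ/(1−δ) ≥ 4, i.e. δ/(1−δ) ≥ 2/9.
Equivalently δ ≥ 4/(4+18) = 2/11.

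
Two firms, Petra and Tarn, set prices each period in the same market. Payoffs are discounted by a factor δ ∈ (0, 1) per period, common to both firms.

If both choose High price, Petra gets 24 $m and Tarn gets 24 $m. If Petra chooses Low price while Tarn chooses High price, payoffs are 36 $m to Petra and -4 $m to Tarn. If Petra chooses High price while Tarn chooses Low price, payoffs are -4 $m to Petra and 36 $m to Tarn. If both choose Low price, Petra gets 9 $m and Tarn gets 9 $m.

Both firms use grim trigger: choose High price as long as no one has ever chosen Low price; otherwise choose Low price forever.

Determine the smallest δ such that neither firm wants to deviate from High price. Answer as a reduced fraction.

One-period gain from deviating is 36 − 24 = 12. The loss is 24 − 9 = 15 in every subsequent period, with present value 15·δ/(1−δ).
Deviation is unprofitable when 15·δ/(1−δ) ≥ 12, i.e. δ/(1−δ) ≥ 4/5.
Equivalently δ ≥ 12/(12+15) = 4/9.

4/9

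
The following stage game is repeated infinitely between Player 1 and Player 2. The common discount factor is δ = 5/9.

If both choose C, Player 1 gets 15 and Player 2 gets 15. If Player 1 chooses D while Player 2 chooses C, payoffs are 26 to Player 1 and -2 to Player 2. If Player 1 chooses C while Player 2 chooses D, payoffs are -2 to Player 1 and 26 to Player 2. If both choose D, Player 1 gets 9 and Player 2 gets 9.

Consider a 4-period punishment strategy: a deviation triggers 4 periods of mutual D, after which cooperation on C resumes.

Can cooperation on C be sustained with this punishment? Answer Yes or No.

IC: δ+…+δ^4 ≥ (26−15)/(15−9) = 11/6.
At δ = 5/9: partial sum = 1.1309 < 1.8333. Cooperation not sustainable.

No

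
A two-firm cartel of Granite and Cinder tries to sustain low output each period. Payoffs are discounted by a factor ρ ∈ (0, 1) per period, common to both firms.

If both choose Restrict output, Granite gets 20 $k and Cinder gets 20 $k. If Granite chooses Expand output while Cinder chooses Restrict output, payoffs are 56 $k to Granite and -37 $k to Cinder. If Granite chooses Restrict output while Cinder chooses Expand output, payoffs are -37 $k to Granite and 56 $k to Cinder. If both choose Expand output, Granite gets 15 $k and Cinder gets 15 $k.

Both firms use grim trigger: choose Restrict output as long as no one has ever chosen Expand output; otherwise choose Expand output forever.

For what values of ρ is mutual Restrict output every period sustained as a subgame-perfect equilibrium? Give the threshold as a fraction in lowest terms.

36/41

Under grim trigger the critical discount factor is (T−C)/(T−P) with T = 56, C = 20, P = 15.
ρ* = (56−20)/(56−15) = 36/41.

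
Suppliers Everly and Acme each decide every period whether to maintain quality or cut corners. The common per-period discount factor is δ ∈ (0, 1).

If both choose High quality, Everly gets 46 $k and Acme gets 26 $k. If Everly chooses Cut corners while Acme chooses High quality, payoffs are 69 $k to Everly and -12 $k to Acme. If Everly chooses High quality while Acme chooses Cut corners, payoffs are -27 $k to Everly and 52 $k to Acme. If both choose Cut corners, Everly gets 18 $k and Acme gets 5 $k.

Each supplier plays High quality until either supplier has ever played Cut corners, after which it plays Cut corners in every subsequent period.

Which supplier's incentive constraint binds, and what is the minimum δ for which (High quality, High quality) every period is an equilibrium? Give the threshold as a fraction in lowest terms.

Acme; δ ≥ 26/47

For Everly: deviation gain 69−46 = 23, per-period punishment loss 46−18 = 28. IC gives δ ≥ 23/51.
For Acme: gain 26, loss 21 per period, so δ ≥ 26/47.
The tighter constraint is Acme's, so cooperation needs δ ≥ 26/47.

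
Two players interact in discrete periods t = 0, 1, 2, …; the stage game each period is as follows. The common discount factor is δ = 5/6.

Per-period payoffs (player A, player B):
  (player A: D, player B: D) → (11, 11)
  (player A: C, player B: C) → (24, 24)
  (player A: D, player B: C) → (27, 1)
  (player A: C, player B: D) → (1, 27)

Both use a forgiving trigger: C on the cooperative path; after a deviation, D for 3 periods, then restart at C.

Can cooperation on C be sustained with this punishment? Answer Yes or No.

Comparing payoff streams over the 4 periods until play realigns: cooperate → 24(1+δ+…+δ^3); deviate → 27 + 11(δ+…+δ^3).
Cooperation is sustained iff (24−11)(δ+…+δ^3) ≥ 27−24.
δ+…+δ^3 = 5/6·(1−(5/6)^3)/(1−5/6) = 2.1065, and (27−24)/(24−11) = 0.2308.
2.1065 ≥ 0.2308, so cooperation is sustainable.

Yes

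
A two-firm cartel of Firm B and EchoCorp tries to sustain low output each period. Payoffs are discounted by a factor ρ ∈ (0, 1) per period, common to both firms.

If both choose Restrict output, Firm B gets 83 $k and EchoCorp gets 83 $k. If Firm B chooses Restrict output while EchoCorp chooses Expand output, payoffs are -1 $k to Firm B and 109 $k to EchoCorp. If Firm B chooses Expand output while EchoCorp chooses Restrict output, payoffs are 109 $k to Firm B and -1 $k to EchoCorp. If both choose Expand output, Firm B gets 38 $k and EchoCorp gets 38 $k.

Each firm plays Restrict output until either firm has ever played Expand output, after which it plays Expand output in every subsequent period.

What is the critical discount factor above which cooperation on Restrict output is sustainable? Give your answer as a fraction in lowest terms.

26/71

Under grim trigger the critical discount factor is (T−C)/(T−P) with T = 109, C = 83, P = 38.
ρ* = (109−83)/(109−38) = 26/71.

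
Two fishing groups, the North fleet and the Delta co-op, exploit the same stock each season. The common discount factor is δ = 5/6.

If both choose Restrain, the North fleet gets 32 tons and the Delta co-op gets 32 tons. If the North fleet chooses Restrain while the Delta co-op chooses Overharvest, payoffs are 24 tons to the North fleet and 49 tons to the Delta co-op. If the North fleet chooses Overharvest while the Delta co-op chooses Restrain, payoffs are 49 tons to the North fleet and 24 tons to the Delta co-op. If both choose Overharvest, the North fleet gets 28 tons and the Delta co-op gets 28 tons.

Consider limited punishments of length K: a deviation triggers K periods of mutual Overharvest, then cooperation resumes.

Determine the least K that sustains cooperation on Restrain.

11

IC: δ(1−δ^K)/(1−δ) ≥ (49−32)/(32−28) = 17/4.
With δ = 5/6: need 1 − δ^K ≥ 17/4·(1−5/6)/(5/6), i.e. δ^K ≤ 0.1500.
Since (5/6)^10 = 0.1615 and (5/6)^11 = 0.1346, the smallest such K is 11.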